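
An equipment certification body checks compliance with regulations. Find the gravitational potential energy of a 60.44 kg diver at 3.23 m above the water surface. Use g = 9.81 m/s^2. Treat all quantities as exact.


PE = m * g * h
PE = 60.44 * 9.81 * 3.23
PE = 592.9164 * 3.23 = 1915.12 J

1915.12 J


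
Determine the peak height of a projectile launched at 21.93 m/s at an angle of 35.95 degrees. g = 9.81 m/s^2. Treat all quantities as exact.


H = (v*sin(theta))^2 / (2*g)
vy = v*sin(theta) = 21.93 * sin(35.95 deg) = 12.8746 m/s
H = vy^2 / (2*g) = 165.7564 / (2*9.81)
H = 165.7564 / 19.62 = 8.4483 m

8.4483 m


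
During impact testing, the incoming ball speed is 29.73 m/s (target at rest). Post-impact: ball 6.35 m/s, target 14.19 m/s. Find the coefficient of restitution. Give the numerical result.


e = (v2_after - v1_after) / (v1_before - v2_before)
Numerator = 14.19 - 6.35 = 7.84
Denominator = 29.73 - 0 = 29.73
e = 7.84 / 29.73 = 0.2637

0.2637


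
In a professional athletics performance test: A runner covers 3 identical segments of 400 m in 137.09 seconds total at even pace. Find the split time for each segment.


Split time = total_time / n_laps = 137.09 / 3
Split time = 45.6967 s per lap

45.6967 s


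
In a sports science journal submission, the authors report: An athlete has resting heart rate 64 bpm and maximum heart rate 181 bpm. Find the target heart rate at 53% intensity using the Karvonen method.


Target = HRrest + pct*(HRmax - HRrest)
Heart rate reserve = HRmax - HRrest = 181 - 64 = 117 bpm
Fraction = 53% = 0.53
Target = 64 + 0.53 * 117
Target = 64 + 62.01 = 126.01 bpm

126.01 bpm


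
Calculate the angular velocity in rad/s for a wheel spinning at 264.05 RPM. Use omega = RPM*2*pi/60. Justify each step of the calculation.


omega = RPM * 2 * pi / 60
omega = 264.05 * 2 * 3.14159 / 60
omega = 1659.0751 / 60 = 27.6513 rad/s

27.6513 rad/s


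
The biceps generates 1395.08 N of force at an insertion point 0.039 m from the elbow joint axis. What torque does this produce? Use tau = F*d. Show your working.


tau = F * d
tau = 1395.08 * 0.039
tau = 54.4081 N*m

54.4081 N*m


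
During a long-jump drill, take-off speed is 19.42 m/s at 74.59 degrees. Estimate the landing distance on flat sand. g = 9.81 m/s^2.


R = v^2 * sin(2*theta) / g
Convert angle to radians: theta = 74.59 deg = 1.3018 rad
sin(2*theta) = sin(2.6037) = 0.5123
R = 19.42^2 * 0.5123 / 9.81
R = 377.1364 * 0.5123 / 9.81 = 19.6965 m

19.6965 m


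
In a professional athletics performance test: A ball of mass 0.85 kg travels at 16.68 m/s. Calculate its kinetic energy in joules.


KE = 0.5 * m * v^2
KE = 0.5 * 0.85 * 16.68^2
KE = 0.5 * 0.85 * 278.2224 = 118.2445 J

118.2445 J


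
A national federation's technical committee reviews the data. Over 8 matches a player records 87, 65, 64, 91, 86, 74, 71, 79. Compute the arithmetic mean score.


Average = sum / n
Sum = 617
Average = 617 / 8 = 77.125

77.125


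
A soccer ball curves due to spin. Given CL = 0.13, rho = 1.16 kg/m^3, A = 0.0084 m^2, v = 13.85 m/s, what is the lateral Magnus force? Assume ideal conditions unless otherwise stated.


FM = 0.5 * CL * rho * A * v^2
FM = 0.5 * 0.13 * 1.16 * 0.0084 * 13.85^2
v^2 = 191.8225
FM = 0.5 * 0.13 * 1.16 * 0.0084 * 191.8225 = 0.1215 N

0.1215 N


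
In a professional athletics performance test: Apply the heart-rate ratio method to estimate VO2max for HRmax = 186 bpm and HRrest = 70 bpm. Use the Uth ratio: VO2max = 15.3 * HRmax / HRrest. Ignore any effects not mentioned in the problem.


VO2max = 15.3 * HRmax / HRrest
VO2max = 15.3 * 186 / 70
VO2max = 2845.8 / 70 = 40.6543 mL/kg/min

40.6543 mL/kg/min


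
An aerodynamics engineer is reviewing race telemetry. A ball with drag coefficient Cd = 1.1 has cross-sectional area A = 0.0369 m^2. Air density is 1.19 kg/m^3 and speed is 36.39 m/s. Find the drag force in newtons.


Fd = 0.5 * Cd * rho * A * v^2
Fd = 0.5 * 1.1 * 1.19 * 0.0369 * 36.39^2
v^2 = 1324.2321
Fd = 0.5 * 1.1 * 1.19 * 0.0369 * 1324.2321 = 31.9816 N

31.9816 N


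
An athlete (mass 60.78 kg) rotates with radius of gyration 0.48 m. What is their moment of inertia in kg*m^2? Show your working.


I = m * k^2
I = 60.78 * 0.48^2
I = 60.78 * 0.2304 = 14.0037 kg*m^2

14.0037 kg*m^2


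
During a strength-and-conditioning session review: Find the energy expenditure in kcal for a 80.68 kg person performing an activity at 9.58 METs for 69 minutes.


kcal = MET * mass * time_hr
Convert time: 69 min = 1.15 hr
kcal = 9.58 * 80.68 * 1.15
kcal = 888.8516 kcal

888.8516 kcal


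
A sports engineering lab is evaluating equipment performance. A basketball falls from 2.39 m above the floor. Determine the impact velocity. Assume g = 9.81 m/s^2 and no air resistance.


v = sqrt(2 * g * h)
v = sqrt(2 * 9.81 * 2.39)
v = sqrt(46.8918) = 6.8478 m/s

6.8478 m/s


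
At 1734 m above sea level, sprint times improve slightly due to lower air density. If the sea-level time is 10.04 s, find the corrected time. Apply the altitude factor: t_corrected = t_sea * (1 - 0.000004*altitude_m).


Correction factor = 1 - 0.000004 * 1734 = 0.993064
t_corrected = t_sea * factor = 10.04 * 0.993064
t_corrected = 9.9704 s

9.9704 s


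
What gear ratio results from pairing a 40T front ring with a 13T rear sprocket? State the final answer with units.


GR = front_teeth / rear_teeth
GR = 40 / 13
GR = 3.0769

3.0769


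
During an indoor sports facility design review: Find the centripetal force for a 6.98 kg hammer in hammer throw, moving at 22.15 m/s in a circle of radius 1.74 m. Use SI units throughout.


Fc = m * v^2 / r
v^2 = 22.15^2 = 490.6225
Fc = 6.98 * 490.6225 / 1.74
Fc = 3424.545 / 1.74 = 1968.1293 N

1968.1293 N


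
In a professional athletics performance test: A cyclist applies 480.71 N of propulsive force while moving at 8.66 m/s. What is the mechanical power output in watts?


P = F * v
P = 480.71 * 8.66
P = 4162.9486 W

4162.9486 W


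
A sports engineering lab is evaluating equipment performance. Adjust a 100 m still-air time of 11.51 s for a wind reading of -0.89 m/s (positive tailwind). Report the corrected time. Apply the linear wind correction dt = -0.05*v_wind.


dt = -0.05 * v_wind = -0.05 * -0.89 = 0.0445 s
t_corrected = t_still + dt = 11.51 + (0.0445)
t_corrected = 11.5545 s

11.5545 s


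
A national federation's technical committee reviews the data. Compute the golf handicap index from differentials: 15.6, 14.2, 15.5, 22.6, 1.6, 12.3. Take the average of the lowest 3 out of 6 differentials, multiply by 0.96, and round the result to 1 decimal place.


All differentials: 15.6, 14.2, 15.5, 22.6, 1.6, 12.3
Sorted: 1.6, 12.3, 14.2, 15.5, 15.6, 22.6
Best 3: 1.6, 12.3, 14.2
Average of best = 28.1 / 3 = 9.3667
Raw index = 9.3667 * 0.96 = 8.992
Handicap index = round(8.992, 1) = 9.0

9.0


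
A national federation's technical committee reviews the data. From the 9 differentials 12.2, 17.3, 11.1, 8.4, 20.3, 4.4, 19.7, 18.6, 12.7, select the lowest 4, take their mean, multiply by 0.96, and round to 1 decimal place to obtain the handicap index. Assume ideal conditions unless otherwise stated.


All differentials: 12.2, 17.3, 11.1, 8.4, 20.3, 4.4, 19.7, 18.6, 12.7
Sorted: 4.4, 8.4, 11.1, 12.2, 12.7, 17.3, 18.6, 19.7, 20.3
Best 4: 4.4, 8.4, 11.1, 12.2
Average of best = 36.1 / 4 = 9.025
Raw index = 9.025 * 0.96 = 8.664
Handicap index = round(8.664, 1) = 8.7

8.7


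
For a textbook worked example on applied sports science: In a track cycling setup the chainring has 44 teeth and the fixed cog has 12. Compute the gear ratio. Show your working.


GR = front_teeth / rear_teeth
GR = 44 / 12
GR = 3.6667

3.6667


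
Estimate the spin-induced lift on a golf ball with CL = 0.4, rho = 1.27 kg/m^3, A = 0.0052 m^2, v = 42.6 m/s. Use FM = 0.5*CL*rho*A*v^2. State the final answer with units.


FM = 0.5 * CL * rho * A * v^2
FM = 0.5 * 0.4 * 1.27 * 0.0052 * 42.6^2
v^2 = 1814.76
FM = 0.5 * 0.4 * 1.27 * 0.0052 * 1814.76 = 2.3969 N

2.3969 N


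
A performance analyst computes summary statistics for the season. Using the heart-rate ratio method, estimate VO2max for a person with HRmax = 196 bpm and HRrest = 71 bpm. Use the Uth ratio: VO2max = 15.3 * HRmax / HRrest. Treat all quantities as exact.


VO2max = 15.3 * HRmax / HRrest
VO2max = 15.3 * 196 / 71
VO2max = 2998.8 / 71 = 42.2366 mL/kg/min

42.2366 mL/kg/min


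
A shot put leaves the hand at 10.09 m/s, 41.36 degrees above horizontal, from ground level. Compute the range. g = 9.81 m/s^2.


R = v^2 * sin(2*theta) / g
Convert angle to radians: theta = 41.36 deg = 0.7219 rad
sin(2*theta) = sin(1.4437) = 0.9919
R = 10.09^2 * 0.9919 / 9.81
R = 101.8081 * 0.9919 / 9.81 = 10.2943 m

10.2943 m


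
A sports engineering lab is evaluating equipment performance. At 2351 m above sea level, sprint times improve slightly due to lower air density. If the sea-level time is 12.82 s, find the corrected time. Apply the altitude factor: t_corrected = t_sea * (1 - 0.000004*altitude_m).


Correction factor = 1 - 0.000004 * 2351 = 0.990596
t_corrected = t_sea * factor = 12.82 * 0.990596
t_corrected = 12.6994 s

12.6994 s


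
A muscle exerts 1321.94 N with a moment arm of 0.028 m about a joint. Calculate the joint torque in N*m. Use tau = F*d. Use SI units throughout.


tau = F * d
tau = 1321.94 * 0.028
tau = 37.0143 N*m

37.0143 N*m


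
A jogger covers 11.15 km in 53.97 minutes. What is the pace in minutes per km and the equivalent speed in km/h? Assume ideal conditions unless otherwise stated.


Pace = time / distance = 53.97 min / 11.15 km = 4.8404 min/km
Speed = distance / time_in_hours = 11.15 / 0.8995 hr
Speed = 12.3958 km/h

4.8404 min/km, 12.3958 km/h


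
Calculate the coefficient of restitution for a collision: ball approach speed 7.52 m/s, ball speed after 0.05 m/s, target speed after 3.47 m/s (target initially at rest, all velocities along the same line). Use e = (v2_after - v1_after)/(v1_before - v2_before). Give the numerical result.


e = (v2_after - v1_after) / (v1_before - v2_before)
Numerator = 3.47 - 0.05 = 3.42
Denominator = 7.52 - 0 = 7.52
e = 3.42 / 7.52 = 0.4548

0.4548


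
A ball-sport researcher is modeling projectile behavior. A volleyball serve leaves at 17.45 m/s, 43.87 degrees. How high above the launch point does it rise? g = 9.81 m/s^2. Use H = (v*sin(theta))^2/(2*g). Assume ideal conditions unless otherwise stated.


H = (v*sin(theta))^2 / (2*g)
vy = v*sin(theta) = 17.45 * sin(43.87 deg) = 12.0933 m/s
H = vy^2 / (2*g) = 146.2473 / (2*9.81)
H = 146.2473 / 19.62 = 7.454 m

7.454 m


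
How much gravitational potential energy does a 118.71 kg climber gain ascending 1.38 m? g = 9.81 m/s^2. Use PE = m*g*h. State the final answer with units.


PE = m * g * h
PE = 118.71 * 9.81 * 1.38
PE = 1164.5451 * 1.38 = 1607.0722 J

1607.0722 J


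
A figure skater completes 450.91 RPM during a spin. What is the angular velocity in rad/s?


omega = RPM * 2 * pi / 60
omega = 450.91 * 2 * 3.14159 / 60
omega = 2833.1511 / 60 = 47.2192 rad/s

47.2192 rad/s


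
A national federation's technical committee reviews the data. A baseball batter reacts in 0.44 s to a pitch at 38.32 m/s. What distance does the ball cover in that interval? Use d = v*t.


d = v * t
d = 38.32 * 0.44
d = 16.8608 m

16.8608 m


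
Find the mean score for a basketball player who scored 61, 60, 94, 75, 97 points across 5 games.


Average = sum / n
Sum = 387
Average = 387 / 5 = 77.4

77.4


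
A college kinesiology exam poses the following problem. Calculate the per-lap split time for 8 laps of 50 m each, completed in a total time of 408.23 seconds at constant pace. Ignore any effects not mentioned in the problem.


Split time = total_time / n_laps = 408.23 / 8
Split time = 51.0288 s per lap

51.0288 s


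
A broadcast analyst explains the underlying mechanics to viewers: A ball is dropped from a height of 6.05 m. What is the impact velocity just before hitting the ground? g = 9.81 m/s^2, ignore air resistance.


v = sqrt(2 * g * h)
v = sqrt(2 * 9.81 * 6.05)
v = sqrt(118.701) = 10.895 m/s

10.895 m/s


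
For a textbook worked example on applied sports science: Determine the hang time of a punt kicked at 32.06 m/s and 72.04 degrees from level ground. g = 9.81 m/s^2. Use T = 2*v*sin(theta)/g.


T = 2*v*sin(theta)/g
sin(theta) = sin(72.04 deg) = 0.9513
T = 2*32.06*0.9513 / 9.81
T = 60.9956 / 9.81 = 6.2177 s

6.2177 s


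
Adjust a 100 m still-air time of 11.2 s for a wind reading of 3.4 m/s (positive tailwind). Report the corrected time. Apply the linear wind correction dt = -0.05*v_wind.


dt = -0.05 * v_wind = -0.05 * 3.4 = -0.17 s
t_corrected = t_still + dt = 11.2 + (-0.17)
t_corrected = 11.03 s

11.03 s


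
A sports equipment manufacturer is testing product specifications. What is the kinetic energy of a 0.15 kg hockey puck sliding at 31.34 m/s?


KE = 0.5 * m * v^2
KE = 0.5 * 0.15 * 31.34^2
KE = 0.5 * 0.15 * 982.1956 = 73.6647 J

73.6647 J


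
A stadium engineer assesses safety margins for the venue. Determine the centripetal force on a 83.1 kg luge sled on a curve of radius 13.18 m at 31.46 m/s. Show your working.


Fc = m * v^2 / r
v^2 = 31.46^2 = 989.7316
Fc = 83.1 * 989.7316 / 13.18
Fc = 82246.696 / 13.18 = 6240.2652 N

6240.2652 N


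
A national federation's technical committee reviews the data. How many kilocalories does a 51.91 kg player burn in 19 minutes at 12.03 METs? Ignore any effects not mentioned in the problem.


kcal = MET * mass * time_hr
Convert time: 19 min = 0.3167 hr
kcal = 12.03 * 51.91 * 0.3167
kcal = 197.7511 kcal

197.7511 kcal


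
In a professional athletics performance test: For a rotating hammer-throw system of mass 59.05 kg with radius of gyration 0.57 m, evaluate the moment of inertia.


I = m * k^2
I = 59.05 * 0.57^2
I = 59.05 * 0.3249 = 19.1853 kg*m^2

19.1853 kg*m^2


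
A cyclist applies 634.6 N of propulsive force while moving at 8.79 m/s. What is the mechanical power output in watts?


P = F * v
P = 634.6 * 8.79
P = 5578.134 W

5578.134 W


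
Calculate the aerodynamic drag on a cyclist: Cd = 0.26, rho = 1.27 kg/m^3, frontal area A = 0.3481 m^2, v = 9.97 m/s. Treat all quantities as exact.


Fd = 0.5 * Cd * rho * A * v^2
Fd = 0.5 * 0.26 * 1.27 * 0.3481 * 9.97^2
v^2 = 99.4009
Fd = 0.5 * 0.26 * 1.27 * 0.3481 * 99.4009 = 5.7127 N

5.7127 N


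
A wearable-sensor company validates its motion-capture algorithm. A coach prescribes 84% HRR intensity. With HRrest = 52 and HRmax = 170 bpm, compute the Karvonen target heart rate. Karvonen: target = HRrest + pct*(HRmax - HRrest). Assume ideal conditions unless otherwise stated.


Target = HRrest + pct*(HRmax - HRrest)
Heart rate reserve = HRmax - HRrest = 170 - 52 = 118 bpm
Fraction = 84% = 0.84
Target = 52 + 0.84 * 118
Target = 52 + 99.12 = 151.12 bpm

151.12 bpm


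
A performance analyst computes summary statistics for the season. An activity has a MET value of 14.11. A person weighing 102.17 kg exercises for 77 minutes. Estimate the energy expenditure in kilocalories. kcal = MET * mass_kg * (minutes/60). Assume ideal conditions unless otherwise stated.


kcal = MET * mass * time_hr
Convert time: 77 min = 1.2833 hr
kcal = 14.11 * 102.17 * 1.2833
kcal = 1850.0773 kcal

1850.0773 kcal


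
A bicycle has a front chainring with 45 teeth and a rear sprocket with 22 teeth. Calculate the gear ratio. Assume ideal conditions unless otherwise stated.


GR = front_teeth / rear_teeth
GR = 45 / 22
GR = 2.0455

2.0455


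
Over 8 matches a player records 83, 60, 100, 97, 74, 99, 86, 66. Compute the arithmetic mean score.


Average = sum / n
Sum = 665
Average = 665 / 8 = 83.125

83.125


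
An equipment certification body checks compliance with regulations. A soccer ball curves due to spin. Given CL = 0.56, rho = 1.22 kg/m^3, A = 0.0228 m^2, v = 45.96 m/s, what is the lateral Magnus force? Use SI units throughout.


FM = 0.5 * CL * rho * A * v^2
FM = 0.5 * 0.56 * 1.22 * 0.0228 * 45.96^2
v^2 = 2112.3216
FM = 0.5 * 0.56 * 1.22 * 0.0228 * 2112.3216 = 16.4518 N

16.4518 N


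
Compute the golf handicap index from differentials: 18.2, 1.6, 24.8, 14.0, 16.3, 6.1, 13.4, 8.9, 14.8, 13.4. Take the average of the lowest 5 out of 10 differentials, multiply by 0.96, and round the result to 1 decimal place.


All differentials: 18.2, 1.6, 24.8, 14.0, 16.3, 6.1, 13.4, 8.9, 14.8, 13.4
Sorted: 1.6, 6.1, 8.9, 13.4, 13.4, 14.0, 14.8, 16.3, 18.2, 24.8
Best 5: 1.6, 6.1, 8.9, 13.4, 13.4
Average of best = 43.4 / 5 = 8.68
Raw index = 8.68 * 0.96 = 8.3328
Handicap index = round(8.3328, 1) = 8.3

8.3


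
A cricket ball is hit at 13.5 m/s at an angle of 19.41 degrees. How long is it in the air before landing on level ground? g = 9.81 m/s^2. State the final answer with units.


T = 2*v*sin(theta)/g
sin(theta) = sin(19.41 deg) = 0.3323
T = 2*13.5*0.3323 / 9.81
T = 8.9728 / 9.81 = 0.9147 s

0.9147 s


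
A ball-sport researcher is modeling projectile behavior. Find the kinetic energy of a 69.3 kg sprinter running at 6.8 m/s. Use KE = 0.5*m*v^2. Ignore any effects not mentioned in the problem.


KE = 0.5 * m * v^2
KE = 0.5 * 69.3 * 6.8^2
KE = 0.5 * 69.3 * 46.24 = 1602.216 J

1602.216 J


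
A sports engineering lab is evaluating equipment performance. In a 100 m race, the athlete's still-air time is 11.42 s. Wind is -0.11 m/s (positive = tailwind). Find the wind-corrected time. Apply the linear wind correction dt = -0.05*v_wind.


dt = -0.05 * v_wind = -0.05 * -0.11 = 0.0055 s
t_corrected = t_still + dt = 11.42 + (0.0055)
t_corrected = 11.4255 s

11.4255 s


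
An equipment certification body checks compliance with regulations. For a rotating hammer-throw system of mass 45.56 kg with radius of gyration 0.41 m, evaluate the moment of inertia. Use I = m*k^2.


I = m * k^2
I = 45.56 * 0.41^2
I = 45.56 * 0.1681 = 7.6586 kg*m^2

7.6586 kg*m^2


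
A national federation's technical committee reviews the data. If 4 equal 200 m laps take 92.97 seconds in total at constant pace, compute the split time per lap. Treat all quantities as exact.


Split time = total_time / n_laps = 92.97 / 4
Split time = 23.2425 s per lap

23.2425 s


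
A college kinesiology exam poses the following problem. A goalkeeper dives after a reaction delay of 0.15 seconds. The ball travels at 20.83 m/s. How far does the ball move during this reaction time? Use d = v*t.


d = v * t
d = 20.83 * 0.15
d = 3.1245 m

3.1245 m


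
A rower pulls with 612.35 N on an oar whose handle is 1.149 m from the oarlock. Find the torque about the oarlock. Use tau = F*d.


tau = F * d
tau = 612.35 * 1.149
tau = 703.5901 N*m

703.5901 N*m


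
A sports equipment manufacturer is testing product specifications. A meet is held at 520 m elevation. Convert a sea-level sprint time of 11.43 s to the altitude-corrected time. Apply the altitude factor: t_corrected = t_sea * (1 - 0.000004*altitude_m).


Correction factor = 1 - 0.000004 * 520 = 0.99792
t_corrected = t_sea * factor = 11.43 * 0.99792
t_corrected = 11.4062 s

11.4062 s


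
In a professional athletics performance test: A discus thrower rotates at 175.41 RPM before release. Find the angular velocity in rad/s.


omega = RPM * 2 * pi / 60
omega = 175.41 * 2 * 3.14159 / 60
omega = 1102.1335 / 60 = 18.3689 rad/s

18.3689 rad/s


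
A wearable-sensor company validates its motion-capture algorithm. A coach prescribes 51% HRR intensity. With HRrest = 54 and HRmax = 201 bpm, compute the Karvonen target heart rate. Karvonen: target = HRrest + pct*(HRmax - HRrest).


Target = HRrest + pct*(HRmax - HRrest)
Heart rate reserve = HRmax - HRrest = 201 - 54 = 147 bpm
Fraction = 51% = 0.51
Target = 54 + 0.51 * 147
Target = 54 + 74.97 = 128.97 bpm

128.97 bpm


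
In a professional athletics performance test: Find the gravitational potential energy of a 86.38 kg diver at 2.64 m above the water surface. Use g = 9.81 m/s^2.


PE = m * g * h
PE = 86.38 * 9.81 * 2.64
PE = 847.3878 * 2.64 = 2237.1038 J

2237.1038 J


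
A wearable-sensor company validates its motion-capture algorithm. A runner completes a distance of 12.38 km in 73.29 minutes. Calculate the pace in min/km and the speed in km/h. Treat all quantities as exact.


Pace = time / distance = 73.29 min / 12.38 km = 5.92 min/km
Speed = distance / time_in_hours = 12.38 / 1.2215 hr
Speed = 10.1351 km/h

5.92 min/km, 10.1351 km/h


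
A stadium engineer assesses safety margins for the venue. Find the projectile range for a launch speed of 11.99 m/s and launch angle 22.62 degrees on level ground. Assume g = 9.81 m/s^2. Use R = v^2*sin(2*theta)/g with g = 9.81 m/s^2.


R = v^2 * sin(2*theta) / g
Convert angle to radians: theta = 22.62 deg = 0.3948 rad
sin(2*theta) = sin(0.7896) = 0.7101
R = 11.99^2 * 0.7101 / 9.81
R = 143.7601 * 0.7101 / 9.81 = 10.4056 m

10.4056 m


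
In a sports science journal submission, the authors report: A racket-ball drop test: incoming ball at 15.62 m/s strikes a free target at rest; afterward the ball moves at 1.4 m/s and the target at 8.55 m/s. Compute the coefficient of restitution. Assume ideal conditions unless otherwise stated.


e = (v2_after - v1_after) / (v1_before - v2_before)
Numerator = 8.55 - 1.4 = 7.15
Denominator = 15.62 - 0 = 15.62
e = 7.15 / 15.62 = 0.4577

0.4577


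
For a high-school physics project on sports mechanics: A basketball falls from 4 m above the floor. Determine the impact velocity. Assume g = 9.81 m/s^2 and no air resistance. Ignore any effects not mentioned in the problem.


v = sqrt(2 * g * h)
v = sqrt(2 * 9.81 * 4)
v = sqrt(78.48) = 8.8589 m/s

8.8589 m/s


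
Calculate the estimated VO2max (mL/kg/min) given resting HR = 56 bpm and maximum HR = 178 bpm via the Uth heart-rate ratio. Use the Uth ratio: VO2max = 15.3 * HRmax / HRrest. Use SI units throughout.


VO2max = 15.3 * HRmax / HRrest
VO2max = 15.3 * 178 / 56
VO2max = 2723.4 / 56 = 48.6321 mL/kg/min

48.6321 mL/kg/min


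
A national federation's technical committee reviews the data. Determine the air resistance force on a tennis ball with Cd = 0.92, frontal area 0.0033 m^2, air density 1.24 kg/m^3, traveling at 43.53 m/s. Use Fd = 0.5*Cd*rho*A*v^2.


Fd = 0.5 * Cd * rho * A * v^2
Fd = 0.5 * 0.92 * 1.24 * 0.0033 * 43.53^2
v^2 = 1894.8609
Fd = 0.5 * 0.92 * 1.24 * 0.0033 * 1894.8609 = 3.5667 N

3.5667 N


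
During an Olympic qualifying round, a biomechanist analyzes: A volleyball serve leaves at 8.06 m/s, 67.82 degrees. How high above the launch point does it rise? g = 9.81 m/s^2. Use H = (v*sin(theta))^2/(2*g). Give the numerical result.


H = (v*sin(theta))^2 / (2*g)
vy = v*sin(theta) = 8.06 * sin(67.82 deg) = 7.4636 m/s
H = vy^2 / (2*g) = 55.705 / (2*9.81)
H = 55.705 / 19.62 = 2.8392 m

2.8392 m


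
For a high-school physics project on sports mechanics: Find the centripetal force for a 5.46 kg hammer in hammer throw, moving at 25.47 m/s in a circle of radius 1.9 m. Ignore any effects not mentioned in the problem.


Fc = m * v^2 / r
v^2 = 25.47^2 = 648.7209
Fc = 5.46 * 648.7209 / 1.9
Fc = 3542.0161 / 1.9 = 1864.219 N

1864.219 N


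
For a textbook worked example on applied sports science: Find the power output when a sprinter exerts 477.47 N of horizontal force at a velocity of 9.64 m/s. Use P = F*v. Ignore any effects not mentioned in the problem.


P = F * v
P = 477.47 * 9.64
P = 4602.8108 W

4602.8108 W


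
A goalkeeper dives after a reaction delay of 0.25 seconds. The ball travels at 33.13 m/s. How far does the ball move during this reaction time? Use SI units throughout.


d = v * t
d = 33.13 * 0.25
d = 8.2825 m

8.2825 m


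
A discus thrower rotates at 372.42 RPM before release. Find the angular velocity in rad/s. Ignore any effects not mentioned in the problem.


omega = RPM * 2 * pi / 60
omega = 372.42 * 2 * 3.14159 / 60
omega = 2339.9839 / 60 = 38.9997 rad/s

38.9997 rad/s


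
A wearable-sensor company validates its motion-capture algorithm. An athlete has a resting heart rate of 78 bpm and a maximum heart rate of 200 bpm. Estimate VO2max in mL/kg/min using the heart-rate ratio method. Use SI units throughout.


VO2max = 15.3 * HRmax / HRrest
VO2max = 15.3 * 200 / 78
VO2max = 3060 / 78 = 39.2308 mL/kg/min

39.2308 mL/kg/min


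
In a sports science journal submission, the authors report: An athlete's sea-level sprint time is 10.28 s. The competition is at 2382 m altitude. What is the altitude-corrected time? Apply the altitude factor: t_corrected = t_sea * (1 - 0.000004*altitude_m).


Correction factor = 1 - 0.000004 * 2382 = 0.990472
t_corrected = t_sea * factor = 10.28 * 0.990472
t_corrected = 10.1821 s

10.1821 s


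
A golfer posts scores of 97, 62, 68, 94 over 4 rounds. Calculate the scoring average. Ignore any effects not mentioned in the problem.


Average = sum / n
Sum = 321
Average = 321 / 4 = 80.25

80.25


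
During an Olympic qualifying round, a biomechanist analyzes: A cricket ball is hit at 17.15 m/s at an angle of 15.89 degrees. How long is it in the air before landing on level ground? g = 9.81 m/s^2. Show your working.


T = 2*v*sin(theta)/g
sin(theta) = sin(15.89 deg) = 0.2738
T = 2*17.15*0.2738 / 9.81
T = 9.391 / 9.81 = 0.9573 s

0.9573 s


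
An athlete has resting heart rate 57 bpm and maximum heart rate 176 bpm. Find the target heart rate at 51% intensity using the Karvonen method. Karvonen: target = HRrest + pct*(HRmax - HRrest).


Target = HRrest + pct*(HRmax - HRrest)
Heart rate reserve = HRmax - HRrest = 176 - 57 = 119 bpm
Fraction = 51% = 0.51
Target = 57 + 0.51 * 119
Target = 57 + 60.69 = 117.69 bpm

117.69 bpm


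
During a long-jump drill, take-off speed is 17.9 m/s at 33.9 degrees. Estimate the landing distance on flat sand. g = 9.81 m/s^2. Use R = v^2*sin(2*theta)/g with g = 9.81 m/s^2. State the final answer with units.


R = v^2 * sin(2*theta) / g
Convert angle to radians: theta = 33.9 deg = 0.5917 rad
sin(2*theta) = sin(1.1833) = 0.9259
R = 17.9^2 * 0.9259 / 9.81
R = 320.41 * 0.9259 / 9.81 = 30.2404 m

30.2404 m


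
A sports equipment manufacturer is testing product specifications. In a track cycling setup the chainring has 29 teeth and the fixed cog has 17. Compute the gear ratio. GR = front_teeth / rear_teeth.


GR = front_teeth / rear_teeth
GR = 29 / 17
GR = 1.7059

1.7059


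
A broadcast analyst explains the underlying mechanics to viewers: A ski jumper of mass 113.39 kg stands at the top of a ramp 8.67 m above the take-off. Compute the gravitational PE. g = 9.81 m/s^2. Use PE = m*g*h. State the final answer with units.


PE = m * g * h
PE = 113.39 * 9.81 * 8.67
PE = 1112.3559 * 8.67 = 9644.1257 J

9644.1257 J


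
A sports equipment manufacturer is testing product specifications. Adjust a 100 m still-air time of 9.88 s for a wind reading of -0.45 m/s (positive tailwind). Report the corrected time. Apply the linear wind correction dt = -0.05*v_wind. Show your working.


dt = -0.05 * v_wind = -0.05 * -0.45 = 0.0225 s
t_corrected = t_still + dt = 9.88 + (0.0225)
t_corrected = 9.9025 s

9.9025 s


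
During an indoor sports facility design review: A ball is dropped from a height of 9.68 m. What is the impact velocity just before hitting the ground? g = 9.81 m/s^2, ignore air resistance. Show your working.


v = sqrt(2 * g * h)
v = sqrt(2 * 9.81 * 9.68)
v = sqrt(189.9216) = 13.7812 m/s

13.7812 m/s


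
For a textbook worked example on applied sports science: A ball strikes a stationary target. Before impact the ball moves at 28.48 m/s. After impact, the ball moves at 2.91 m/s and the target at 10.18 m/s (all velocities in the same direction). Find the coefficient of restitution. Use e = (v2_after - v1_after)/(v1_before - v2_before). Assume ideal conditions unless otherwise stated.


e = (v2_after - v1_after) / (v1_before - v2_before)
Numerator = 10.18 - 2.91 = 7.27
Denominator = 28.48 - 0 = 28.48
e = 7.27 / 28.48 = 0.2553

0.2553


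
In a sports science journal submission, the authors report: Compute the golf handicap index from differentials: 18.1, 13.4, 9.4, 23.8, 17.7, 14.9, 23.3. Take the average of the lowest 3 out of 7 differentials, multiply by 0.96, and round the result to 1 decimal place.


All differentials: 18.1, 13.4, 9.4, 23.8, 17.7, 14.9, 23.3
Sorted: 9.4, 13.4, 14.9, 17.7, 18.1, 23.3, 23.8
Best 3: 9.4, 13.4, 14.9
Average of best = 37.7 / 3 = 12.5667
Raw index = 12.5667 * 0.96 = 12.064
Handicap index = round(12.064, 1) = 12.1

12.1


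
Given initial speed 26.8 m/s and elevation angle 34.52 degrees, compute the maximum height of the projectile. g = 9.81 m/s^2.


H = (v*sin(theta))^2 / (2*g)
vy = v*sin(theta) = 26.8 * sin(34.52 deg) = 15.1874 m/s
H = vy^2 / (2*g) = 230.657 / (2*9.81)
H = 230.657 / 19.62 = 11.7562 m

11.7562 m


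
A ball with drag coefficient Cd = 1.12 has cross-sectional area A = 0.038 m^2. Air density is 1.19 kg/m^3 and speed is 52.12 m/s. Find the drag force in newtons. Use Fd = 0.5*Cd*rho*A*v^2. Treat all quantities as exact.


Fd = 0.5 * Cd * rho * A * v^2
Fd = 0.5 * 1.12 * 1.19 * 0.038 * 52.12^2
v^2 = 2716.4944
Fd = 0.5 * 1.12 * 1.19 * 0.038 * 2716.4944 = 68.7903 N

68.7903 N


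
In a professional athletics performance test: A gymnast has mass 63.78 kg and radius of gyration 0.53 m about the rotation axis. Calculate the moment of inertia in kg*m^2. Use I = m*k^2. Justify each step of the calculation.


I = m * k^2
I = 63.78 * 0.53^2
I = 63.78 * 0.2809 = 17.9158 kg*m^2

17.9158 kg*m^2


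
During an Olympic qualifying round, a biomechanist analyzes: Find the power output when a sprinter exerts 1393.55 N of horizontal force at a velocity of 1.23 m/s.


P = F * v
P = 1393.55 * 1.23
P = 1714.0665 W

1714.0665 W


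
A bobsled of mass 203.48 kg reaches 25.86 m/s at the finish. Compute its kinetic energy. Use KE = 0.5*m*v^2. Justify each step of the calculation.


KE = 0.5 * m * v^2
KE = 0.5 * 203.48 * 25.86^2
KE = 0.5 * 203.48 * 668.7396 = 68037.5669 J

68037.5669 J


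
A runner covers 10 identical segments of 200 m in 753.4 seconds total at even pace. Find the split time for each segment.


Split time = total_time / n_laps = 753.4 / 10
Split time = 75.34 s per lap

75.34 s


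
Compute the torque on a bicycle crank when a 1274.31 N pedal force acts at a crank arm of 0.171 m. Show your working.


tau = F * d
tau = 1274.31 * 0.171
tau = 217.907 N*m

217.907 N*m


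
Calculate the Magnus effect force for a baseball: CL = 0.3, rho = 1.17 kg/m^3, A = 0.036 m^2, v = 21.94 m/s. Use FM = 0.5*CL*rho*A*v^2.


FM = 0.5 * CL * rho * A * v^2
FM = 0.5 * 0.3 * 1.17 * 0.036 * 21.94^2
v^2 = 481.3636
FM = 0.5 * 0.3 * 1.17 * 0.036 * 481.3636 = 3.0413 N

3.0413 N


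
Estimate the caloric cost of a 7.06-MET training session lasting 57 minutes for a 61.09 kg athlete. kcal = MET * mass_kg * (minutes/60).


kcal = MET * mass * time_hr
Convert time: 57 min = 0.95 hr
kcal = 7.06 * 61.09 * 0.95
kcal = 409.7306 kcal

409.7306 kcal


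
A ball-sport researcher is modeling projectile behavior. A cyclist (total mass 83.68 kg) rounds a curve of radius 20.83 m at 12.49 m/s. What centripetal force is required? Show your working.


Fc = m * v^2 / r
v^2 = 12.49^2 = 156.0001
Fc = 83.68 * 156.0001 / 20.83
Fc = 13054.0884 / 20.83 = 626.6965 N

626.6965 N


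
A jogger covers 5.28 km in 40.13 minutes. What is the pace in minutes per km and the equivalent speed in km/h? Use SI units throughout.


Pace = time / distance = 40.13 min / 5.28 km = 7.6004 min/km
Speed = distance / time_in_hours = 5.28 / 0.6688 hr
Speed = 7.8943 km/h

7.6004 min/km, 7.8943 km/h


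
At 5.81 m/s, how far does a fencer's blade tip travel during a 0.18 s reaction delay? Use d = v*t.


d = v * t
d = 5.81 * 0.18
d = 1.0458 m

1.0458 m


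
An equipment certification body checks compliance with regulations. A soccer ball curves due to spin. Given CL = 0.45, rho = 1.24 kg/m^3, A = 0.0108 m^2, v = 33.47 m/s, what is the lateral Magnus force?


FM = 0.5 * CL * rho * A * v^2
FM = 0.5 * 0.45 * 1.24 * 0.0108 * 33.47^2
v^2 = 1120.2409
FM = 0.5 * 0.45 * 1.24 * 0.0108 * 1120.2409 = 3.3755 N

3.3755 N


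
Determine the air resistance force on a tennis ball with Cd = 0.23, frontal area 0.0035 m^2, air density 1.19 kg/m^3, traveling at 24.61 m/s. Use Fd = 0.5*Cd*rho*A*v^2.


Fd = 0.5 * Cd * rho * A * v^2
Fd = 0.5 * 0.23 * 1.19 * 0.0035 * 24.61^2
v^2 = 605.6521
Fd = 0.5 * 0.23 * 1.19 * 0.0035 * 605.6521 = 0.2901 N

0.2901 N


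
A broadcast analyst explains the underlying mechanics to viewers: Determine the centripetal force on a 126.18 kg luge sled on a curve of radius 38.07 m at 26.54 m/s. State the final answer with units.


Fc = m * v^2 / r
v^2 = 26.54^2 = 704.3716
Fc = 126.18 * 704.3716 / 38.07
Fc = 88877.6085 / 38.07 = 2334.5839 N

2334.5839 N


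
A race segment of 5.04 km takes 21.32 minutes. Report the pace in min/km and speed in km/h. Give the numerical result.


Pace = time / distance = 21.32 min / 5.04 km = 4.2302 min/km
Speed = distance / time_in_hours = 5.04 / 0.3553 hr
Speed = 14.1839 km/h

4.2302 min/km, 14.1839 km/h


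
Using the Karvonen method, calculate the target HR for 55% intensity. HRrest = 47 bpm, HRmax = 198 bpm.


Target = HRrest + pct*(HRmax - HRrest)
Heart rate reserve = HRmax - HRrest = 198 - 47 = 151 bpm
Fraction = 55% = 0.55
Target = 47 + 0.55 * 151
Target = 47 + 83.05 = 130.05 bpm

130.05 bpm


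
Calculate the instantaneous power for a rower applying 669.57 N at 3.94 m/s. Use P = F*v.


P = F * v
P = 669.57 * 3.94
P = 2638.1058 W

2638.1058 W


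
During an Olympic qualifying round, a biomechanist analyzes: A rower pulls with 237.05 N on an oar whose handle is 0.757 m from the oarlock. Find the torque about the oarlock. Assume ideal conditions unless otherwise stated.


tau = F * d
tau = 237.05 * 0.757
tau = 179.4469 N*m

179.4469 N*m


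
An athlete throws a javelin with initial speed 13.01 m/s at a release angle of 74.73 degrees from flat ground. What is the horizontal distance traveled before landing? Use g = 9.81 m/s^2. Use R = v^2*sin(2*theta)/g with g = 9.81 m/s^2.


R = v^2 * sin(2*theta) / g
Convert angle to radians: theta = 74.73 deg = 1.3043 rad
sin(2*theta) = sin(2.6086) = 0.5081
R = 13.01^2 * 0.5081 / 9.81
R = 169.2601 * 0.5081 / 9.81 = 8.7674 m

8.7674 m


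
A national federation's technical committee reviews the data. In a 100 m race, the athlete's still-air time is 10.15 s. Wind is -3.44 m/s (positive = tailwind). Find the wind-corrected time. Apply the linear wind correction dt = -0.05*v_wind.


dt = -0.05 * v_wind = -0.05 * -3.44 = 0.172 s
t_corrected = t_still + dt = 10.15 + (0.172)
t_corrected = 10.322 s

10.322 s


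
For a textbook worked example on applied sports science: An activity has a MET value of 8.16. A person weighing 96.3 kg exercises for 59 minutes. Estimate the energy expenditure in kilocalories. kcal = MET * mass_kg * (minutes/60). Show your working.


kcal = MET * mass * time_hr
Convert time: 59 min = 0.9833 hr
kcal = 8.16 * 96.3 * 0.9833
kcal = 772.7112 kcal

772.7112 kcal


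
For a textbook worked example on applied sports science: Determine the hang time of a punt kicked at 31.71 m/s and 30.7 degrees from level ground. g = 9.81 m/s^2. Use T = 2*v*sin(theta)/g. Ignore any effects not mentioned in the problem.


T = 2*v*sin(theta)/g
sin(theta) = sin(30.7 deg) = 0.5105
T = 2*31.71*0.5105 / 9.81
T = 32.3786 / 9.81 = 3.3006 s

3.3006 s


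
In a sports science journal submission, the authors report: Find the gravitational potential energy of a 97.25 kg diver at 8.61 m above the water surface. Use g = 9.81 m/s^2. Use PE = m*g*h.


PE = m * g * h
PE = 97.25 * 9.81 * 8.61
PE = 954.0225 * 8.61 = 8214.1337 J

8214.1337 J


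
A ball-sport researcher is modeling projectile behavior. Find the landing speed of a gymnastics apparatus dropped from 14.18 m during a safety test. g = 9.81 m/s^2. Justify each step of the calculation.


v = sqrt(2 * g * h)
v = sqrt(2 * 9.81 * 14.18)
v = sqrt(278.2116) = 16.6797 m/s

16.6797 m/s


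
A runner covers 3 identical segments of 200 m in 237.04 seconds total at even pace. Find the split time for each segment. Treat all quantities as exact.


Split time = total_time / n_laps = 237.04 / 3
Split time = 79.0133 s per lap

79.0133 s


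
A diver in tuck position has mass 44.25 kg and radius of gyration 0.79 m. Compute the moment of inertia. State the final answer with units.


I = m * k^2
I = 44.25 * 0.79^2
I = 44.25 * 0.6241 = 27.6164 kg*m^2

27.6164 kg*m^2


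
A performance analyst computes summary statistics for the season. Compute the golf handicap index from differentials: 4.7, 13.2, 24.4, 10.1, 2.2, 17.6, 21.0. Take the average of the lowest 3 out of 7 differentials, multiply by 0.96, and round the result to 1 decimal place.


All differentials: 4.7, 13.2, 24.4, 10.1, 2.2, 17.6, 21.0
Sorted: 2.2, 4.7, 10.1, 13.2, 17.6, 21.0, 24.4
Best 3: 2.2, 4.7, 10.1
Average of best = 17 / 3 = 5.6667
Raw index = 5.6667 * 0.96 = 5.44
Handicap index = round(5.44, 1) = 5.4

5.4


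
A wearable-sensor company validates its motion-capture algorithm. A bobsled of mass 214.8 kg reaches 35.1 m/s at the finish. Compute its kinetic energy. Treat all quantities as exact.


KE = 0.5 * m * v^2
KE = 0.5 * 214.8 * 35.1^2
KE = 0.5 * 214.8 * 1232.01 = 132317.874 J

132317.874 J


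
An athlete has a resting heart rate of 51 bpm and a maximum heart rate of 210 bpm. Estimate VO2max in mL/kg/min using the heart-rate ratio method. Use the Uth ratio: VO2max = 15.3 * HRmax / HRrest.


VO2max = 15.3 * HRmax / HRrest
VO2max = 15.3 * 210 / 51
VO2max = 3213 / 51 = 63 mL/kg/min

63 mL/kg/min


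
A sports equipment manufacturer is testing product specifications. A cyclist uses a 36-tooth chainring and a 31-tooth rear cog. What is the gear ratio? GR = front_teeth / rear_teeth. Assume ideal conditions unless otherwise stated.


GR = front_teeth / rear_teeth
GR = 36 / 31
GR = 1.1613

1.1613


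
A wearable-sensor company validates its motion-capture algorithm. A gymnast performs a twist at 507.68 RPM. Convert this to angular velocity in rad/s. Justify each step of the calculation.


omega = RPM * 2 * pi / 60
omega = 507.68 * 2 * 3.14159 / 60
omega = 3189.8475 / 60 = 53.1641 rad/s

53.1641 rad/s


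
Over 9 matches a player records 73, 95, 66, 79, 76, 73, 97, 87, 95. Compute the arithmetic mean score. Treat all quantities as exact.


Average = sum / n
Sum = 741
Average = 741 / 9 = 82.3333

82.3333


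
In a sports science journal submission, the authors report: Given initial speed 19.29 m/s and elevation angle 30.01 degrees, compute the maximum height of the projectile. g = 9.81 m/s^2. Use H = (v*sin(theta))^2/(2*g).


H = (v*sin(theta))^2 / (2*g)
vy = v*sin(theta) = 19.29 * sin(30.01 deg) = 9.6479 m/s
H = vy^2 / (2*g) = 93.0823 / (2*9.81)
H = 93.0823 / 19.62 = 4.7443 m

4.7443 m


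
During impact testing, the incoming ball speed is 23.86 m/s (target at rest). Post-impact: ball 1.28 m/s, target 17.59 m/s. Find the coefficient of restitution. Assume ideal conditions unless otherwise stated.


e = (v2_after - v1_after) / (v1_before - v2_before)
Numerator = 17.59 - 1.28 = 16.31
Denominator = 23.86 - 0 = 23.86
e = 16.31 / 23.86 = 0.6836

0.6836


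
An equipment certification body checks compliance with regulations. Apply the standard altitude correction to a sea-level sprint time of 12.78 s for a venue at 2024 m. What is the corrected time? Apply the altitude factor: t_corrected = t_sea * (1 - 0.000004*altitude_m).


Correction factor = 1 - 0.000004 * 2024 = 0.991904
t_corrected = t_sea * factor = 12.78 * 0.991904
t_corrected = 12.6765 s

12.6765 s


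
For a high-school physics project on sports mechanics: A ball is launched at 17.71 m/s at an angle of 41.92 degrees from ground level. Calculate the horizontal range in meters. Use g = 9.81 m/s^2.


R = v^2 * sin(2*theta) / g
Convert angle to radians: theta = 41.92 deg = 0.7316 rad
sin(2*theta) = sin(1.4633) = 0.9942
R = 17.71^2 * 0.9942 / 9.81
R = 313.6441 * 0.9942 / 9.81 = 31.7873 m

31.7873 m
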